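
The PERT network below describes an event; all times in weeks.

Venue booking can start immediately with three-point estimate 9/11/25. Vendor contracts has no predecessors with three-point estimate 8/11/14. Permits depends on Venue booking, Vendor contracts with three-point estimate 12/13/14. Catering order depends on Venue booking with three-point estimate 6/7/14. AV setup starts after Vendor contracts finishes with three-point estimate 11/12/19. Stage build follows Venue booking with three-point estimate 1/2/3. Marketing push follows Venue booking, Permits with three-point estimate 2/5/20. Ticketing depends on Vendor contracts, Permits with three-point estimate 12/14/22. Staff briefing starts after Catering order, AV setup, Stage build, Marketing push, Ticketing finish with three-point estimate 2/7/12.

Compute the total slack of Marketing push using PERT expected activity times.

te_Venue booking = (9 + 4·11 + 25)/6 = 78/6 = 13
te_Vendor contracts = (8 + 4·11 + 14)/6 = 66/6 = 11
te_Permits = (12 + 4·13 + 14)/6 = 78/6 = 13
te_Catering order = (6 + 4·7 + 14)/6 = 48/6 = 8
te_AV setup = (11 + 4·12 + 19)/6 = 78/6 = 13
te_Stage build = (1 + 4·2 + 3)/6 = 12/6 = 2
te_Marketing push = (2 + 4·5 + 20)/6 = 42/6 = 7
te_Ticketing = (12 + 4·14 + 22)/6 = 90/6 = 15
te_Staff briefing = (2 + 4·7 + 12)/6 = 42/6 = 7

Forward pass:
ES_Venue booking = 0; EF_Venue booking = 13
ES_Vendor contracts = 0; EF_Vendor contracts = 11
ES_Permits = max(EF_Venue booking=13, EF_Vendor contracts=11) = 13; EF_Permits = 13+13 = 26
ES_Catering order = 13; EF_Catering order = 13+8 = 21
ES_AV setup = 11; EF_AV setup = 11+13 = 24
ES_Stage build = 13; EF_Stage build = 13+2 = 15
ES_Marketing push = max(EF_Venue booking=13, EF_Permits=26) = 26; EF_Marketing push = 26+7 = 33
ES_Ticketing = max(EF_Vendor contracts=11, EF_Permits=26) = 26; EF_Ticketing = 26+15 = 41
ES_Staff briefing = max(EF_Catering order=21, EF_AV setup=24, EF_Stage build=15, EF_Marketing push=33, EF_Ticketing=41) = 41; EF_Staff briefing = 41+7 = 48
Expected project duration μ = 48 weeks. Critical path: Venue booking → Permits → Ticketing → Staff briefing.

Backward pass:
LF_Staff briefing = 48; LS_Staff briefing = 48−7 = 41
LF_Ticketing = LS_Staff briefing = 41; LS_Ticketing = 41−15 = 26
LF_Marketing push = LS_Staff briefing = 41; LS_Marketing push = 41−7 = 34
LF_Stage build = LS_Staff briefing = 41; LS_Stage build = 41−2 = 39
LF_AV setup = LS_Staff briefing = 41; LS_AV setup = 41−13 = 28
LF_Catering order = LS_Staff briefing = 41; LS_Catering order = 41−8 = 33
LF_Permits = min(LS_Marketing push=34, LS_Ticketing=26) = 26; LS_Permits = 26−13 = 13
LF_Vendor contracts = min(LS_Permits=13, LS_AV setup=28, LS_Ticketing=26) = 13; LS_Vendor contracts = 13−11 = 2
LF_Venue booking = min(LS_Permits=13, LS_Catering order=33, LS_Stage build=39, LS_Marketing push=34) = 13; LS_Venue booking = 13−13 = 0
Slack_Marketing push = LS_Marketing push − ES_Marketing push = 34 − 26 = 8

8 weeks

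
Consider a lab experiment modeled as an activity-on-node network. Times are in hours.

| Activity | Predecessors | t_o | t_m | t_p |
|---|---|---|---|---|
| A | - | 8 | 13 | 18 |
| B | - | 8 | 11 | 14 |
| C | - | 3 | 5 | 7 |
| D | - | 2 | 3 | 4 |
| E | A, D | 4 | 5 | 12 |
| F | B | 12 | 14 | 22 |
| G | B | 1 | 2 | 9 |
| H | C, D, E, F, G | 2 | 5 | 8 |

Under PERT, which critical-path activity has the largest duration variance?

F

te_A = (8 + 4·13 + 18)/6 = 78/6 = 13; σ²_A = ((18−8)/6)² = 2.778
te_B = (8 + 4·11 + 14)/6 = 66/6 = 11; σ²_B = ((14−8)/6)² = 1.000
te_C = (3 + 4·5 + 7)/6 = 30/6 = 5; σ²_C = ((7−3)/6)² = 0.444
te_D = (2 + 4·3 + 4)/6 = 18/6 = 3; σ²_D = ((4−2)/6)² = 0.111
te_E = (4 + 4·5 + 12)/6 = 36/6 = 6; σ²_E = ((12−4)/6)² = 1.778
te_F = (12 + 4·14 + 22)/6 = 90/6 = 15; σ²_F = ((22−12)/6)² = 2.778
te_G = (1 + 4·2 + 9)/6 = 18/6 = 3; σ²_G = ((9−1)/6)² = 1.778
te_H = (2 + 4·5 + 8)/6 = 30/6 = 5; σ²_H = ((8−2)/6)² = 1.000

Forward pass:
ES_A = 0; EF_A = 13
ES_B = 0; EF_B = 11
ES_C = 0; EF_C = 5
ES_D = 0; EF_D = 3
ES_E = max(EF_A=13, EF_D=3) = 13; EF_E = 13+6 = 19
ES_F = 11; EF_F = 11+15 = 26
ES_G = 11; EF_G = 11+3 = 14
ES_H = max(EF_C=5, EF_D=3, EF_E=19, EF_F=26, EF_G=14) = 26; EF_H = 26+5 = 31
Expected project duration μ = 31 hours. Critical path: B → F → H.

Variances on critical path: σ²_B=1.000, σ²_F=2.778, σ²_H=1.000.
Largest is σ²_F = 2.778.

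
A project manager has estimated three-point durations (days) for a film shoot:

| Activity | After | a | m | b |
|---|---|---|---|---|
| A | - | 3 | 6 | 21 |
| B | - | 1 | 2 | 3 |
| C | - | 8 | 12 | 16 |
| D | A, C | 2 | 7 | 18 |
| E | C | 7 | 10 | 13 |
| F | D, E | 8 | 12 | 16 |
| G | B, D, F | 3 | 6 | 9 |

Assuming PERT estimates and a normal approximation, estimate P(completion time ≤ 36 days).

0.045

te_A = (3 + 4·6 + 21)/6 = 48/6 = 8; σ²_A = ((21−3)/6)² = 9.000
te_B = (1 + 4·2 + 3)/6 = 12/6 = 2; σ²_B = ((3−1)/6)² = 0.111
te_C = (8 + 4·12 + 16)/6 = 72/6 = 12; σ²_C = ((16−8)/6)² = 1.778
te_D = (2 + 4·7 + 18)/6 = 48/6 = 8; σ²_D = ((18−2)/6)² = 7.111
te_E = (7 + 4·10 + 13)/6 = 60/6 = 10; σ²_E = ((13−7)/6)² = 1.000
te_F = (8 + 4·12 + 16)/6 = 72/6 = 12; σ²_F = ((16−8)/6)² = 1.778
te_G = (3 + 4·6 + 9)/6 = 36/6 = 6; σ²_G = ((9−3)/6)² = 1.000

Forward pass:
ES_A = 0; EF_A = 8
ES_B = 0; EF_B = 2
ES_C = 0; EF_C = 12
ES_D = max(EF_A=8, EF_C=12) = 12; EF_D = 12+8 = 20
ES_E = 12; EF_E = 12+10 = 22
ES_F = max(EF_D=20, EF_E=22) = 22; EF_F = 22+12 = 34
ES_G = max(EF_B=2, EF_D=20, EF_F=34) = 34; EF_G = 34+6 = 40
Expected project duration μ = 40 days. Critical path: C → E → F → G.

Variance along critical path = 1.778 + 1.000 + 1.778 + 1.000 = 5.556; σ = √5.556 = 2.357 days.
Z = (36 − 40) / 2.357 = -1.697
P(T ≤ 36) = Φ(-1.697) ≈ 0.045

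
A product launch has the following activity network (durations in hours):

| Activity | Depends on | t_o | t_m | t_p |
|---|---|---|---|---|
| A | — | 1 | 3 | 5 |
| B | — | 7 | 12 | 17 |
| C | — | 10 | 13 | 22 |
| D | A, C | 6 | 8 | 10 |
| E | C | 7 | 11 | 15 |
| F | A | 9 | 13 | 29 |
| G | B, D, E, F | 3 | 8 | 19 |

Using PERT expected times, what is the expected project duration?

te_A = (1 + 4·3 + 5)/6 = 18/6 = 3
te_B = (7 + 4·12 + 17)/6 = 72/6 = 12
te_C = (10 + 4·13 + 22)/6 = 84/6 = 14
te_D = (6 + 4·8 + 10)/6 = 48/6 = 8
te_E = (7 + 4·11 + 15)/6 = 66/6 = 11
te_F = (9 + 4·13 + 29)/6 = 90/6 = 15
te_G = (3 + 4·8 + 19)/6 = 54/6 = 9

Forward pass:
ES_A = 0; EF_A = 3
ES_B = 0; EF_B = 12
ES_C = 0; EF_C = 14
ES_D = max(EF_A=3, EF_C=14) = 14; EF_D = 14+8 = 22
ES_E = 14; EF_E = 14+11 = 25
ES_F = 3; EF_F = 3+15 = 18
ES_G = max(EF_B=12, EF_D=22, EF_E=25, EF_F=18) = 25; EF_G = 25+9 = 34
Expected project duration μ = 34 hours. Critical path: C → E → G.

34 hours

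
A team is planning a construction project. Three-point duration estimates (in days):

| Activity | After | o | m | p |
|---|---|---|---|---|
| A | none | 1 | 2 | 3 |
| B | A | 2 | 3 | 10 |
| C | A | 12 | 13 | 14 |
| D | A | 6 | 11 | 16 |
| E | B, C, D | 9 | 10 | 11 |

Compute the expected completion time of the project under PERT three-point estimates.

25 days

te_A = (1 + 4·2 + 3)/6 = 12/6 = 2
te_B = (2 + 4·3 + 10)/6 = 24/6 = 4
te_C = (12 + 4·13 + 14)/6 = 78/6 = 13
te_D = (6 + 4·11 + 16)/6 = 66/6 = 11
te_E = (9 + 4·10 + 11)/6 = 60/6 = 10

Forward pass:
ES_A = 0; EF_A = 2
ES_B = 2; EF_B = 2+4 = 6
ES_C = 2; EF_C = 2+13 = 15
ES_D = 2; EF_D = 2+11 = 13
ES_E = max(EF_B=6, EF_C=15, EF_D=13) = 15; EF_E = 15+10 = 25
Expected project duration μ = 25 days. Critical path: A → C → E.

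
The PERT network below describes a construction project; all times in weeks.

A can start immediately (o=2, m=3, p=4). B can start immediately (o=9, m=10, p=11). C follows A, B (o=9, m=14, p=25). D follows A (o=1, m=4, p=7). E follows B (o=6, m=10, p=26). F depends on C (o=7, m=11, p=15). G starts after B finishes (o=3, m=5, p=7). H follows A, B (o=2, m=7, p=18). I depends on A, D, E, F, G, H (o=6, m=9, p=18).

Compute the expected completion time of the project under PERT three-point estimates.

te_A = (2 + 4·3 + 4)/6 = 18/6 = 3
te_B = (9 + 4·10 + 11)/6 = 60/6 = 10
te_C = (9 + 4·14 + 25)/6 = 90/6 = 15
te_D = (1 + 4·4 + 7)/6 = 24/6 = 4
te_E = (6 + 4·10 + 26)/6 = 72/6 = 12
te_F = (7 + 4·11 + 15)/6 = 66/6 = 11
te_G = (3 + 4·5 + 7)/6 = 30/6 = 5
te_H = (2 + 4·7 + 18)/6 = 48/6 = 8
te_I = (6 + 4·9 + 18)/6 = 60/6 = 10

Forward pass:
ES_A = 0; EF_A = 3
ES_B = 0; EF_B = 10
ES_C = max(EF_A=3, EF_B=10) = 10; EF_C = 10+15 = 25
ES_D = 3; EF_D = 3+4 = 7
ES_E = 10; EF_E = 10+12 = 22
ES_F = 25; EF_F = 25+11 = 36
ES_G = 10; EF_G = 10+5 = 15
ES_H = max(EF_A=3, EF_B=10) = 10; EF_H = 10+8 = 18
ES_I = max(EF_A=3, EF_D=7, EF_E=22, EF_F=36, EF_G=15, EF_H=18) = 36; EF_I = 36+10 = 46
Expected project duration μ = 46 weeks. Critical path: B → C → F → I.

46 weeks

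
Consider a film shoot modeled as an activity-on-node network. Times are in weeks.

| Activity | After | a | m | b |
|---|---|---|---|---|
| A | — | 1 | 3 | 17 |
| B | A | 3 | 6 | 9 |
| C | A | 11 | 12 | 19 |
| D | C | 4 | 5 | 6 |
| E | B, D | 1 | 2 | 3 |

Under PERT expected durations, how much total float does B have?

te_A = (1 + 4·3 + 17)/6 = 30/6 = 5
te_B = (3 + 4·6 + 9)/6 = 36/6 = 6
te_C = (11 + 4·12 + 19)/6 = 78/6 = 13
te_D = (4 + 4·5 + 6)/6 = 30/6 = 5
te_E = (1 + 4·2 + 3)/6 = 12/6 = 2

Forward pass:
ES_A = 0; EF_A = 5
ES_B = 5; EF_B = 5+6 = 11
ES_C = 5; EF_C = 5+13 = 18
ES_D = 18; EF_D = 18+5 = 23
ES_E = max(EF_B=11, EF_D=23) = 23; EF_E = 23+2 = 25
Expected project duration μ = 25 weeks. Critical path: A → C → D → E.

Backward pass:
LF_E = 25; LS_E = 25−2 = 23
LF_D = LS_E = 23; LS_D = 23−5 = 18
LF_C = LS_D = 18; LS_C = 18−13 = 5
LF_B = LS_E = 23; LS_B = 23−6 = 17
LF_A = min(LS_B=17, LS_C=5) = 5; LS_A = 5−5 = 0
Slack_B = LS_B − ES_B = 17 − 5 = 12

12 weeks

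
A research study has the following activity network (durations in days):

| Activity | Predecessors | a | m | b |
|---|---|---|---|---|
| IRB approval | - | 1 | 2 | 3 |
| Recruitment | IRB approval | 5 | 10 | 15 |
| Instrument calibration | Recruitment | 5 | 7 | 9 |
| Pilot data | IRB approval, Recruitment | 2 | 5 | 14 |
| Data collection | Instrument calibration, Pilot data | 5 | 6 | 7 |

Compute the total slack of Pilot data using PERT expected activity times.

te_IRB approval = (1 + 4·2 + 3)/6 = 12/6 = 2
te_Recruitment = (5 + 4·10 + 15)/6 = 60/6 = 10
te_Instrument calibration = (5 + 4·7 + 9)/6 = 42/6 = 7
te_Pilot data = (2 + 4·5 + 14)/6 = 36/6 = 6
te_Data collection = (5 + 4·6 + 7)/6 = 36/6 = 6

Forward pass:
ES_IRB approval = 0; EF_IRB approval = 2
ES_Recruitment = 2; EF_Recruitment = 2+10 = 12
ES_Instrument calibration = 12; EF_Instrument calibration = 12+7 = 19
ES_Pilot data = max(EF_IRB approval=2, EF_Recruitment=12) = 12; EF_Pilot data = 12+6 = 18
ES_Data collection = max(EF_Instrument calibration=19, EF_Pilot data=18) = 19; EF_Data collection = 19+6 = 25
Expected project duration μ = 25 days. Critical path: IRB approval → Recruitment → Instrument calibration → Data collection.

Backward pass:
LF_Data collection = 25; LS_Data collection = 25−6 = 19
LF_Pilot data = LS_Data collection = 19; LS_Pilot data = 19−6 = 13
LF_Instrument calibration = LS_Data collection = 19; LS_Instrument calibration = 19−7 = 12
LF_Recruitment = min(LS_Instrument calibration=12, LS_Pilot data=13) = 12; LS_Recruitment = 12−10 = 2
LF_IRB approval = min(LS_Recruitment=2, LS_Pilot data=13) = 2; LS_IRB approval = 2−2 = 0
Slack_Pilot data = LS_Pilot data − ES_Pilot data = 13 − 12 = 1

1 days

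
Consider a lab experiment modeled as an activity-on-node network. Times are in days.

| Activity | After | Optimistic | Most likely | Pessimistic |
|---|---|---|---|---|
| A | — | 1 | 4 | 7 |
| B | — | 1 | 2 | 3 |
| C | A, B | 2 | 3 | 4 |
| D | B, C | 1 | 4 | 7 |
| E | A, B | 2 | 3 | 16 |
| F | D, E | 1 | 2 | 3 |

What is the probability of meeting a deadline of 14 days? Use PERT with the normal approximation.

0.749

te_A = (1 + 4·4 + 7)/6 = 24/6 = 4; σ²_A = ((7−1)/6)² = 1.000
te_B = (1 + 4·2 + 3)/6 = 12/6 = 2; σ²_B = ((3−1)/6)² = 0.111
te_C = (2 + 4·3 + 4)/6 = 18/6 = 3; σ²_C = ((4−2)/6)² = 0.111
te_D = (1 + 4·4 + 7)/6 = 24/6 = 4; σ²_D = ((7−1)/6)² = 1.000
te_E = (2 + 4·3 + 16)/6 = 30/6 = 5; σ²_E = ((16−2)/6)² = 5.444
te_F = (1 + 4·2 + 3)/6 = 12/6 = 2; σ²_F = ((3−1)/6)² = 0.111

Forward pass:
ES_A = 0; EF_A = 4
ES_B = 0; EF_B = 2
ES_C = max(EF_A=4, EF_B=2) = 4; EF_C = 4+3 = 7
ES_D = max(EF_B=2, EF_C=7) = 7; EF_D = 7+4 = 11
ES_E = max(EF_A=4, EF_B=2) = 4; EF_E = 4+5 = 9
ES_F = max(EF_D=11, EF_E=9) = 11; EF_F = 11+2 = 13
Expected project duration μ = 13 days. Critical path: A → C → D → F.

Variance along critical path = 1.000 + 0.111 + 1.000 + 0.111 = 2.222; σ = √2.222 = 1.491 days.
Z = (14 − 13) / 1.491 = 0.671
P(T ≤ 14) = Φ(0.671) ≈ 0.749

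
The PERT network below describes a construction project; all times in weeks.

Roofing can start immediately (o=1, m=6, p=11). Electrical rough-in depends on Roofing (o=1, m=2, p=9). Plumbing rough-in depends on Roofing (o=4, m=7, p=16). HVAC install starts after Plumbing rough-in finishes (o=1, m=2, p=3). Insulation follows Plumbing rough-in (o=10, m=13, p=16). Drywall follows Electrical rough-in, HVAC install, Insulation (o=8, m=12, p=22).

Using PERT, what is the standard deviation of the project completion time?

te_Roofing = (1 + 4·6 + 11)/6 = 36/6 = 6; σ²_Roofing = ((11−1)/6)² = 2.778
te_Electrical rough-in = (1 + 4·2 + 9)/6 = 18/6 = 3; σ²_Electrical rough-in = ((9−1)/6)² = 1.778
te_Plumbing rough-in = (4 + 4·7 + 16)/6 = 48/6 = 8; σ²_Plumbing rough-in = ((16−4)/6)² = 4.000
te_HVAC install = (1 + 4·2 + 3)/6 = 12/6 = 2; σ²_HVAC install = ((3−1)/6)² = 0.111
te_Insulation = (10 + 4·13 + 16)/6 = 78/6 = 13; σ²_Insulation = ((16−10)/6)² = 1.000
te_Drywall = (8 + 4·12 + 22)/6 = 78/6 = 13; σ²_Drywall = ((22−8)/6)² = 5.444

Forward pass:
ES_Roofing = 0; EF_Roofing = 6
ES_Electrical rough-in = 6; EF_Electrical rough-in = 6+3 = 9
ES_Plumbing rough-in = 6; EF_Plumbing rough-in = 6+8 = 14
ES_HVAC install = 14; EF_HVAC install = 14+2 = 16
ES_Insulation = 14; EF_Insulation = 14+13 = 27
ES_Drywall = max(EF_Electrical rough-in=9, EF_HVAC install=16, EF_Insulation=27) = 27; EF_Drywall = 27+13 = 40
Expected project duration μ = 40 weeks. Critical path: Roofing → Plumbing rough-in → Insulation → Drywall.

Variance along critical path = 2.778 + 4.000 + 1.000 + 5.444 = 13.222
σ = √13.222 = 3.636 weeks

3.64 weeks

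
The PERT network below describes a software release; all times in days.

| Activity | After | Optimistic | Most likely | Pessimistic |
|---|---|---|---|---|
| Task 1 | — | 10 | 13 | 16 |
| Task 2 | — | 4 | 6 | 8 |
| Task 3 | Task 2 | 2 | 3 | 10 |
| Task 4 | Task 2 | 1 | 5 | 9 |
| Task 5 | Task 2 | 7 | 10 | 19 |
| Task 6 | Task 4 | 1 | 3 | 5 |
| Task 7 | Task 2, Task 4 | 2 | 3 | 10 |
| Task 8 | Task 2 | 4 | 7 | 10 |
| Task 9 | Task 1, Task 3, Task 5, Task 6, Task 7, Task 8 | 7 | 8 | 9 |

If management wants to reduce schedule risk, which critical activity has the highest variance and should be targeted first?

te_Task 1 = (10 + 4·13 + 16)/6 = 78/6 = 13; σ²_Task 1 = ((16−10)/6)² = 1.000
te_Task 2 = (4 + 4·6 + 8)/6 = 36/6 = 6; σ²_Task 2 = ((8−4)/6)² = 0.444
te_Task 3 = (2 + 4·3 + 10)/6 = 24/6 = 4; σ²_Task 3 = ((10−2)/6)² = 1.778
te_Task 4 = (1 + 4·5 + 9)/6 = 30/6 = 5; σ²_Task 4 = ((9−1)/6)² = 1.778
te_Task 5 = (7 + 4·10 + 19)/6 = 66/6 = 11; σ²_Task 5 = ((19−7)/6)² = 4.000
te_Task 6 = (1 + 4·3 + 5)/6 = 18/6 = 3; σ²_Task 6 = ((5−1)/6)² = 0.444
te_Task 7 = (2 + 4·3 + 10)/6 = 24/6 = 4; σ²_Task 7 = ((10−2)/6)² = 1.778
te_Task 8 = (4 + 4·7 + 10)/6 = 42/6 = 7; σ²_Task 8 = ((10−4)/6)² = 1.000
te_Task 9 = (7 + 4·8 + 9)/6 = 48/6 = 8; σ²_Task 9 = ((9−7)/6)² = 0.111

Forward pass:
ES_Task 1 = 0; EF_Task 1 = 13
ES_Task 2 = 0; EF_Task 2 = 6
ES_Task 3 = 6; EF_Task 3 = 6+4 = 10
ES_Task 4 = 6; EF_Task 4 = 6+5 = 11
ES_Task 5 = 6; EF_Task 5 = 6+11 = 17
ES_Task 6 = 11; EF_Task 6 = 11+3 = 14
ES_Task 7 = max(EF_Task 2=6, EF_Task 4=11) = 11; EF_Task 7 = 11+4 = 15
ES_Task 8 = 6; EF_Task 8 = 6+7 = 13
ES_Task 9 = max(EF_Task 1=13, EF_Task 3=10, EF_Task 5=17, EF_Task 6=14, EF_Task 7=15, EF_Task 8=13) = 17; EF_Task 9 = 17+8 = 25
Expected project duration μ = 25 days. Critical path: Task 2 → Task 5 → Task 9.

Variances on critical path: σ²_Task 2=0.444, σ²_Task 5=4.000, σ²_Task 9=0.111.
Largest is σ²_Task 5 = 4.000.

Task 5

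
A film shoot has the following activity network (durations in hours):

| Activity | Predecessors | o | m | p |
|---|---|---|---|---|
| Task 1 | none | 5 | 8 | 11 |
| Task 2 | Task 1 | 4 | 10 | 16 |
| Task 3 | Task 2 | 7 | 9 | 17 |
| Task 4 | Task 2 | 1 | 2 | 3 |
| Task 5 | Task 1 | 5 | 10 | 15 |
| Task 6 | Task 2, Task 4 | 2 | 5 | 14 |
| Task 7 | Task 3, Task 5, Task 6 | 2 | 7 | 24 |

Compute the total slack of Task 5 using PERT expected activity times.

10 hours

te_Task 1 = (5 + 4·8 + 11)/6 = 48/6 = 8
te_Task 2 = (4 + 4·10 + 16)/6 = 60/6 = 10
te_Task 3 = (7 + 4·9 + 17)/6 = 60/6 = 10
te_Task 4 = (1 + 4·2 + 3)/6 = 12/6 = 2
te_Task 5 = (5 + 4·10 + 15)/6 = 60/6 = 10
te_Task 6 = (2 + 4·5 + 14)/6 = 36/6 = 6
te_Task 7 = (2 + 4·7 + 24)/6 = 54/6 = 9

Forward pass:
ES_Task 1 = 0; EF_Task 1 = 8
ES_Task 2 = 8; EF_Task 2 = 8+10 = 18
ES_Task 3 = 18; EF_Task 3 = 18+10 = 28
ES_Task 4 = 18; EF_Task 4 = 18+2 = 20
ES_Task 5 = 8; EF_Task 5 = 8+10 = 18
ES_Task 6 = max(EF_Task 2=18, EF_Task 4=20) = 20; EF_Task 6 = 20+6 = 26
ES_Task 7 = max(EF_Task 3=28, EF_Task 5=18, EF_Task 6=26) = 28; EF_Task 7 = 28+9 = 37
Expected project duration μ = 37 hours. Critical path: Task 1 → Task 2 → Task 3 → Task 7.

Backward pass:
LF_Task 7 = 37; LS_Task 7 = 37−9 = 28
LF_Task 6 = LS_Task 7 = 28; LS_Task 6 = 28−6 = 22
LF_Task 5 = LS_Task 7 = 28; LS_Task 5 = 28−10 = 18
LF_Task 4 = LS_Task 6 = 22; LS_Task 4 = 22−2 = 20
LF_Task 3 = LS_Task 7 = 28; LS_Task 3 = 28−10 = 18
LF_Task 2 = min(LS_Task 3=18, LS_Task 4=20, LS_Task 6=22) = 18; LS_Task 2 = 18−10 = 8
LF_Task 1 = min(LS_Task 2=8, LS_Task 5=18) = 8; LS_Task 1 = 8−8 = 0
Slack_Task 5 = LS_Task 5 − ES_Task 5 = 18 − 8 = 10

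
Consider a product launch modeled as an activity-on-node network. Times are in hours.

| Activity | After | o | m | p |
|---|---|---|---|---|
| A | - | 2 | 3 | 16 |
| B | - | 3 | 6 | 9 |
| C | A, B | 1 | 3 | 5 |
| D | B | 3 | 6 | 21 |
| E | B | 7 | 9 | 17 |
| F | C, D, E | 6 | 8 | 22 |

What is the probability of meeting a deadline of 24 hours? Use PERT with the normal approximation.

te_A = (2 + 4·3 + 16)/6 = 30/6 = 5; σ²_A = ((16−2)/6)² = 5.444
te_B = (3 + 4·6 + 9)/6 = 36/6 = 6; σ²_B = ((9−3)/6)² = 1.000
te_C = (1 + 4·3 + 5)/6 = 18/6 = 3; σ²_C = ((5−1)/6)² = 0.444
te_D = (3 + 4·6 + 21)/6 = 48/6 = 8; σ²_D = ((21−3)/6)² = 9.000
te_E = (7 + 4·9 + 17)/6 = 60/6 = 10; σ²_E = ((17−7)/6)² = 2.778
te_F = (6 + 4·8 + 22)/6 = 60/6 = 10; σ²_F = ((22−6)/6)² = 7.111

Forward pass:
ES_A = 0; EF_A = 5
ES_B = 0; EF_B = 6
ES_C = max(EF_A=5, EF_B=6) = 6; EF_C = 6+3 = 9
ES_D = 6; EF_D = 6+8 = 14
ES_E = 6; EF_E = 6+10 = 16
ES_F = max(EF_C=9, EF_D=14, EF_E=16) = 16; EF_F = 16+10 = 26
Expected project duration μ = 26 hours. Critical path: B → E → F.

Variance along critical path = 1.000 + 2.778 + 7.111 = 10.889; σ = √10.889 = 3.300 hours.
Z = (24 − 26) / 3.300 = -0.606
P(T ≤ 24) = Φ(-0.606) ≈ 0.272

0.272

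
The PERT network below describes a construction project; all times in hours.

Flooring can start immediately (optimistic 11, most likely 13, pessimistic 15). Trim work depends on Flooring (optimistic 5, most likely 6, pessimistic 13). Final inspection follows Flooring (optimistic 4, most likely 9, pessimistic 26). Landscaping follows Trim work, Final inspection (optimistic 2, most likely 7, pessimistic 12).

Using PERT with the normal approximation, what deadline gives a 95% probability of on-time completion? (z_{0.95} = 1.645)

te_Flooring = (11 + 4·13 + 15)/6 = 78/6 = 13; σ²_Flooring = ((15−11)/6)² = 0.444
te_Trim work = (5 + 4·6 + 13)/6 = 42/6 = 7; σ²_Trim work = ((13−5)/6)² = 1.778
te_Final inspection = (4 + 4·9 + 26)/6 = 66/6 = 11; σ²_Final inspection = ((26−4)/6)² = 13.444
te_Landscaping = (2 + 4·7 + 12)/6 = 42/6 = 7; σ²_Landscaping = ((12−2)/6)² = 2.778

Forward pass:
ES_Flooring = 0; EF_Flooring = 13
ES_Trim work = 13; EF_Trim work = 13+7 = 20
ES_Final inspection = 13; EF_Final inspection = 13+11 = 24
ES_Landscaping = max(EF_Trim work=20, EF_Final inspection=24) = 24; EF_Landscaping = 24+7 = 31
Expected project duration μ = 31 hours. Critical path: Flooring → Final inspection → Landscaping.

Variance along critical path = 0.444 + 13.444 + 2.778 = 16.667; σ = 4.082 hours.
D = μ + z·σ = 31 + 1.645·4.082 = 37.7 hours

37.7 hours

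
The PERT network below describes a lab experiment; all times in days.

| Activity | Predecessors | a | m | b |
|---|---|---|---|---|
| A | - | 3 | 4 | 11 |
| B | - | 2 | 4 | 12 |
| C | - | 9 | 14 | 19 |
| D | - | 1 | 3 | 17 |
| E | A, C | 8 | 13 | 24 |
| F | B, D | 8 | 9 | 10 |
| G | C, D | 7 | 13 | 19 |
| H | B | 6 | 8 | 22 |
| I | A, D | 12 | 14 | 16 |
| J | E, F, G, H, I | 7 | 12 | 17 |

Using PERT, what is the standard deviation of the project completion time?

3.56 days

te_A = (3 + 4·4 + 11)/6 = 30/6 = 5; σ²_A = ((11−3)/6)² = 1.778
te_B = (2 + 4·4 + 12)/6 = 30/6 = 5; σ²_B = ((12−2)/6)² = 2.778
te_C = (9 + 4·14 + 19)/6 = 84/6 = 14; σ²_C = ((19−9)/6)² = 2.778
te_D = (1 + 4·3 + 17)/6 = 30/6 = 5; σ²_D = ((17−1)/6)² = 7.111
te_E = (8 + 4·13 + 24)/6 = 84/6 = 14; σ²_E = ((24−8)/6)² = 7.111
te_F = (8 + 4·9 + 10)/6 = 54/6 = 9; σ²_F = ((10−8)/6)² = 0.111
te_G = (7 + 4·13 + 19)/6 = 78/6 = 13; σ²_G = ((19−7)/6)² = 4.000
te_H = (6 + 4·8 + 22)/6 = 60/6 = 10; σ²_H = ((22−6)/6)² = 7.111
te_I = (12 + 4·14 + 16)/6 = 84/6 = 14; σ²_I = ((16−12)/6)² = 0.444
te_J = (7 + 4·12 + 17)/6 = 72/6 = 12; σ²_J = ((17−7)/6)² = 2.778

Forward pass:
ES_A = 0; EF_A = 5
ES_B = 0; EF_B = 5
ES_C = 0; EF_C = 14
ES_D = 0; EF_D = 5
ES_E = max(EF_A=5, EF_C=14) = 14; EF_E = 14+14 = 28
ES_F = max(EF_B=5, EF_D=5) = 5; EF_F = 5+9 = 14
ES_G = max(EF_C=14, EF_D=5) = 14; EF_G = 14+13 = 27
ES_H = 5; EF_H = 5+10 = 15
ES_I = max(EF_A=5, EF_D=5) = 5; EF_I = 5+14 = 19
ES_J = max(EF_E=28, EF_F=14, EF_G=27, EF_H=15, EF_I=19) = 28; EF_J = 28+12 = 40
Expected project duration μ = 40 days. Critical path: C → E → J.

Variance along critical path = 2.778 + 7.111 + 2.778 = 12.667
σ = √12.667 = 3.559 days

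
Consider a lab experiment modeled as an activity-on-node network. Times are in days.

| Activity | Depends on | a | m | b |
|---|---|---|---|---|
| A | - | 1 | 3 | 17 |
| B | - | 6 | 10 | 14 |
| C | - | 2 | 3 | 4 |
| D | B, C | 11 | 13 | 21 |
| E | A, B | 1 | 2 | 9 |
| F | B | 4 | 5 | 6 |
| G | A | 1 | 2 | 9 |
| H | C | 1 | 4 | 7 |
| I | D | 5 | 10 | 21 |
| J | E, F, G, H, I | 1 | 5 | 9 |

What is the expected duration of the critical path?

40 days

te_A = (1 + 4·3 + 17)/6 = 30/6 = 5
te_B = (6 + 4·10 + 14)/6 = 60/6 = 10
te_C = (2 + 4·3 + 4)/6 = 18/6 = 3
te_D = (11 + 4·13 + 21)/6 = 84/6 = 14
te_E = (1 + 4·2 + 9)/6 = 18/6 = 3
te_F = (4 + 4·5 + 6)/6 = 30/6 = 5
te_G = (1 + 4·2 + 9)/6 = 18/6 = 3
te_H = (1 + 4·4 + 7)/6 = 24/6 = 4
te_I = (5 + 4·10 + 21)/6 = 66/6 = 11
te_J = (1 + 4·5 + 9)/6 = 30/6 = 5

Forward pass:
ES_A = 0; EF_A = 5
ES_B = 0; EF_B = 10
ES_C = 0; EF_C = 3
ES_D = max(EF_B=10, EF_C=3) = 10; EF_D = 10+14 = 24
ES_E = max(EF_A=5, EF_B=10) = 10; EF_E = 10+3 = 13
ES_F = 10; EF_F = 10+5 = 15
ES_G = 5; EF_G = 5+3 = 8
ES_H = 3; EF_H = 3+4 = 7
ES_I = 24; EF_I = 24+11 = 35
ES_J = max(EF_E=13, EF_F=15, EF_G=8, EF_H=7, EF_I=35) = 35; EF_J = 35+5 = 40
Expected project duration μ = 40 days. Critical path: B → D → I → J.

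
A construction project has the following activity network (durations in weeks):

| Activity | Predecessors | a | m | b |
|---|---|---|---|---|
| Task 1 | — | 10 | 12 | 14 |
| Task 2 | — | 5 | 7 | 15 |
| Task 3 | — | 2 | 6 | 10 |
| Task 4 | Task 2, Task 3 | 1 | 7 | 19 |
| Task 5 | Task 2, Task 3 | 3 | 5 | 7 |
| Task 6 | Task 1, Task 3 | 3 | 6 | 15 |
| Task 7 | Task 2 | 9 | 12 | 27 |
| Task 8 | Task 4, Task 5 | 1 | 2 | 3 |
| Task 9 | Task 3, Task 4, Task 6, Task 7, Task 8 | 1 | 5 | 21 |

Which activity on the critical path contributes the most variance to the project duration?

Task 9

te_Task 1 = (10 + 4·12 + 14)/6 = 72/6 = 12; σ²_Task 1 = ((14−10)/6)² = 0.444
te_Task 2 = (5 + 4·7 + 15)/6 = 48/6 = 8; σ²_Task 2 = ((15−5)/6)² = 2.778
te_Task 3 = (2 + 4·6 + 10)/6 = 36/6 = 6; σ²_Task 3 = ((10−2)/6)² = 1.778
te_Task 4 = (1 + 4·7 + 19)/6 = 48/6 = 8; σ²_Task 4 = ((19−1)/6)² = 9.000
te_Task 5 = (3 + 4·5 + 7)/6 = 30/6 = 5; σ²_Task 5 = ((7−3)/6)² = 0.444
te_Task 6 = (3 + 4·6 + 15)/6 = 42/6 = 7; σ²_Task 6 = ((15−3)/6)² = 4.000
te_Task 7 = (9 + 4·12 + 27)/6 = 84/6 = 14; σ²_Task 7 = ((27−9)/6)² = 9.000
te_Task 8 = (1 + 4·2 + 3)/6 = 12/6 = 2; σ²_Task 8 = ((3−1)/6)² = 0.111
te_Task 9 = (1 + 4·5 + 21)/6 = 42/6 = 7; σ²_Task 9 = ((21−1)/6)² = 11.111

Forward pass:
ES_Task 1 = 0; EF_Task 1 = 12
ES_Task 2 = 0; EF_Task 2 = 8
ES_Task 3 = 0; EF_Task 3 = 6
ES_Task 4 = max(EF_Task 2=8, EF_Task 3=6) = 8; EF_Task 4 = 8+8 = 16
ES_Task 5 = max(EF_Task 2=8, EF_Task 3=6) = 8; EF_Task 5 = 8+5 = 13
ES_Task 6 = max(EF_Task 1=12, EF_Task 3=6) = 12; EF_Task 6 = 12+7 = 19
ES_Task 7 = 8; EF_Task 7 = 8+14 = 22
ES_Task 8 = max(EF_Task 4=16, EF_Task 5=13) = 16; EF_Task 8 = 16+2 = 18
ES_Task 9 = max(EF_Task 3=6, EF_Task 4=16, EF_Task 6=19, EF_Task 7=22, EF_Task 8=18) = 22; EF_Task 9 = 22+7 = 29
Expected project duration μ = 29 weeks. Critical path: Task 2 → Task 7 → Task 9.

Variances on critical path: σ²_Task 2=2.778, σ²_Task 7=9.000, σ²_Task 9=11.111.
Largest is σ²_Task 9 = 11.111.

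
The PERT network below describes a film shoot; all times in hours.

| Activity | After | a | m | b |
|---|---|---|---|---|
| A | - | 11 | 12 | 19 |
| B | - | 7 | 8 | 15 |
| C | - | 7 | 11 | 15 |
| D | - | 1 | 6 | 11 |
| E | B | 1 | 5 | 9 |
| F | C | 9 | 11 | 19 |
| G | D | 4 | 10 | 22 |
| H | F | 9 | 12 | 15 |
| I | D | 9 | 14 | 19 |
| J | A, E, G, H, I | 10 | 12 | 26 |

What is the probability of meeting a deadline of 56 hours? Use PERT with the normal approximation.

te_A = (11 + 4·12 + 19)/6 = 78/6 = 13; σ²_A = ((19−11)/6)² = 1.778
te_B = (7 + 4·8 + 15)/6 = 54/6 = 9; σ²_B = ((15−7)/6)² = 1.778
te_C = (7 + 4·11 + 15)/6 = 66/6 = 11; σ²_C = ((15−7)/6)² = 1.778
te_D = (1 + 4·6 + 11)/6 = 36/6 = 6; σ²_D = ((11−1)/6)² = 2.778
te_E = (1 + 4·5 + 9)/6 = 30/6 = 5; σ²_E = ((9−1)/6)² = 1.778
te_F = (9 + 4·11 + 19)/6 = 72/6 = 12; σ²_F = ((19−9)/6)² = 2.778
te_G = (4 + 4·10 + 22)/6 = 66/6 = 11; σ²_G = ((22−4)/6)² = 9.000
te_H = (9 + 4·12 + 15)/6 = 72/6 = 12; σ²_H = ((15−9)/6)² = 1.000
te_I = (9 + 4·14 + 19)/6 = 84/6 = 14; σ²_I = ((19−9)/6)² = 2.778
te_J = (10 + 4·12 + 26)/6 = 84/6 = 14; σ²_J = ((26−10)/6)² = 7.111

Forward pass:
ES_A = 0; EF_A = 13
ES_B = 0; EF_B = 9
ES_C = 0; EF_C = 11
ES_D = 0; EF_D = 6
ES_E = 9; EF_E = 9+5 = 14
ES_F = 11; EF_F = 11+12 = 23
ES_G = 6; EF_G = 6+11 = 17
ES_H = 23; EF_H = 23+12 = 35
ES_I = 6; EF_I = 6+14 = 20
ES_J = max(EF_A=13, EF_E=14, EF_G=17, EF_H=35, EF_I=20) = 35; EF_J = 35+14 = 49
Expected project duration μ = 49 hours. Critical path: C → F → H → J.

Variance along critical path = 1.778 + 2.778 + 1.000 + 7.111 = 12.667; σ = √12.667 = 3.559 hours.
Z = (56 − 49) / 3.559 = 1.967
P(T ≤ 56) = Φ(1.967) ≈ 0.975

0.975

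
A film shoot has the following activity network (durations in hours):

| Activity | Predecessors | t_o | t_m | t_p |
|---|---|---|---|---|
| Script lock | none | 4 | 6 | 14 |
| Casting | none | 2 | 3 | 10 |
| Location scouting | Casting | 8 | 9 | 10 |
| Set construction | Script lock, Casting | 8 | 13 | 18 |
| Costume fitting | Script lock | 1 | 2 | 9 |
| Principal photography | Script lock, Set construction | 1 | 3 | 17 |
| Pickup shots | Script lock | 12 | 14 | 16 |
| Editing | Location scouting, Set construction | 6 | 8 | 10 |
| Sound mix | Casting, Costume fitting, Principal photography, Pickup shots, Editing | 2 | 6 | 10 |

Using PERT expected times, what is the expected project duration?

34 hours

te_Script lock = (4 + 4·6 + 14)/6 = 42/6 = 7
te_Casting = (2 + 4·3 + 10)/6 = 24/6 = 4
te_Location scouting = (8 + 4·9 + 10)/6 = 54/6 = 9
te_Set construction = (8 + 4·13 + 18)/6 = 78/6 = 13
te_Costume fitting = (1 + 4·2 + 9)/6 = 18/6 = 3
te_Principal photography = (1 + 4·3 + 17)/6 = 30/6 = 5
te_Pickup shots = (12 + 4·14 + 16)/6 = 84/6 = 14
te_Editing = (6 + 4·8 + 10)/6 = 48/6 = 8
te_Sound mix = (2 + 4·6 + 10)/6 = 36/6 = 6

Forward pass:
ES_Script lock = 0; EF_Script lock = 7
ES_Casting = 0; EF_Casting = 4
ES_Location scouting = 4; EF_Location scouting = 4+9 = 13
ES_Set construction = max(EF_Script lock=7, EF_Casting=4) = 7; EF_Set construction = 7+13 = 20
ES_Costume fitting = 7; EF_Costume fitting = 7+3 = 10
ES_Principal photography = max(EF_Script lock=7, EF_Set construction=20) = 20; EF_Principal photography = 20+5 = 25
ES_Pickup shots = 7; EF_Pickup shots = 7+14 = 21
ES_Editing = max(EF_Location scouting=13, EF_Set construction=20) = 20; EF_Editing = 20+8 = 28
ES_Sound mix = max(EF_Casting=4, EF_Costume fitting=10, EF_Principal photography=25, EF_Pickup shots=21, EF_Editing=28) = 28; EF_Sound mix = 28+6 = 34
Expected project duration μ = 34 hours. Critical path: Script lock → Set construction → Editing → Sound mix.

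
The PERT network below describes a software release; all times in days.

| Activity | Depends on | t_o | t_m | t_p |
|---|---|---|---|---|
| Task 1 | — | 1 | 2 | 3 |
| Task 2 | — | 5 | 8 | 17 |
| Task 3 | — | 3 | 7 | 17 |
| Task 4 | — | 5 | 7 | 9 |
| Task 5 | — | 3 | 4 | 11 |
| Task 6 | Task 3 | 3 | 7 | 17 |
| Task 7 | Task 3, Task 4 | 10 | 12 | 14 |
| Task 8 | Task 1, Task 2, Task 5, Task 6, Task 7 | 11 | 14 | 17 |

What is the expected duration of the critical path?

te_Task 1 = (1 + 4·2 + 3)/6 = 12/6 = 2
te_Task 2 = (5 + 4·8 + 17)/6 = 54/6 = 9
te_Task 3 = (3 + 4·7 + 17)/6 = 48/6 = 8
te_Task 4 = (5 + 4·7 + 9)/6 = 42/6 = 7
te_Task 5 = (3 + 4·4 + 11)/6 = 30/6 = 5
te_Task 6 = (3 + 4·7 + 17)/6 = 48/6 = 8
te_Task 7 = (10 + 4·12 + 14)/6 = 72/6 = 12
te_Task 8 = (11 + 4·14 + 17)/6 = 84/6 = 14

Forward pass:
ES_Task 1 = 0; EF_Task 1 = 2
ES_Task 2 = 0; EF_Task 2 = 9
ES_Task 3 = 0; EF_Task 3 = 8
ES_Task 4 = 0; EF_Task 4 = 7
ES_Task 5 = 0; EF_Task 5 = 5
ES_Task 6 = 8; EF_Task 6 = 8+8 = 16
ES_Task 7 = max(EF_Task 3=8, EF_Task 4=7) = 8; EF_Task 7 = 8+12 = 20
ES_Task 8 = max(EF_Task 1=2, EF_Task 2=9, EF_Task 5=5, EF_Task 6=16, EF_Task 7=20) = 20; EF_Task 8 = 20+14 = 34
Expected project duration μ = 34 days. Critical path: Task 3 → Task 7 → Task 8.

34 days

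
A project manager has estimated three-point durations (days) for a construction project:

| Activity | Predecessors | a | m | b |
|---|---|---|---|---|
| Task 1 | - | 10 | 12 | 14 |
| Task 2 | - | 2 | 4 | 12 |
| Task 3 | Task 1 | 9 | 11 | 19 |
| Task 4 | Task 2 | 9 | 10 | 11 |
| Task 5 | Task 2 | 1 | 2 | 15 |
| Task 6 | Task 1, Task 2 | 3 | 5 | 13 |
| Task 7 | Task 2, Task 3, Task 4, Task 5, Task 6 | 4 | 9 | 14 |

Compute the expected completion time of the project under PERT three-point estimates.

33 days

te_Task 1 = (10 + 4·12 + 14)/6 = 72/6 = 12
te_Task 2 = (2 + 4·4 + 12)/6 = 30/6 = 5
te_Task 3 = (9 + 4·11 + 19)/6 = 72/6 = 12
te_Task 4 = (9 + 4·10 + 11)/6 = 60/6 = 10
te_Task 5 = (1 + 4·2 + 15)/6 = 24/6 = 4
te_Task 6 = (3 + 4·5 + 13)/6 = 36/6 = 6
te_Task 7 = (4 + 4·9 + 14)/6 = 54/6 = 9

Forward pass:
ES_Task 1 = 0; EF_Task 1 = 12
ES_Task 2 = 0; EF_Task 2 = 5
ES_Task 3 = 12; EF_Task 3 = 12+12 = 24
ES_Task 4 = 5; EF_Task 4 = 5+10 = 15
ES_Task 5 = 5; EF_Task 5 = 5+4 = 9
ES_Task 6 = max(EF_Task 1=12, EF_Task 2=5) = 12; EF_Task 6 = 12+6 = 18
ES_Task 7 = max(EF_Task 2=5, EF_Task 3=24, EF_Task 4=15, EF_Task 5=9, EF_Task 6=18) = 24; EF_Task 7 = 24+9 = 33
Expected project duration μ = 33 days. Critical path: Task 1 → Task 3 → Task 7.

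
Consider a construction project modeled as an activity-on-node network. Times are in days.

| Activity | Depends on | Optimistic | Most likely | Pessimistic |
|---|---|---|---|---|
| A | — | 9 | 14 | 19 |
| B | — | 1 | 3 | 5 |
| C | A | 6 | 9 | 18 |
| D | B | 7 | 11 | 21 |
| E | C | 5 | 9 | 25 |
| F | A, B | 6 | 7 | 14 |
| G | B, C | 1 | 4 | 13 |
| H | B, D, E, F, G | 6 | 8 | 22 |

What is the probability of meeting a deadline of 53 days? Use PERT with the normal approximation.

0.945

te_A = (9 + 4·14 + 19)/6 = 84/6 = 14; σ²_A = ((19−9)/6)² = 2.778
te_B = (1 + 4·3 + 5)/6 = 18/6 = 3; σ²_B = ((5−1)/6)² = 0.444
te_C = (6 + 4·9 + 18)/6 = 60/6 = 10; σ²_C = ((18−6)/6)² = 4.000
te_D = (7 + 4·11 + 21)/6 = 72/6 = 12; σ²_D = ((21−7)/6)² = 5.444
te_E = (5 + 4·9 + 25)/6 = 66/6 = 11; σ²_E = ((25−5)/6)² = 11.111
te_F = (6 + 4·7 + 14)/6 = 48/6 = 8; σ²_F = ((14−6)/6)² = 1.778
te_G = (1 + 4·4 + 13)/6 = 30/6 = 5; σ²_G = ((13−1)/6)² = 4.000
te_H = (6 + 4·8 + 22)/6 = 60/6 = 10; σ²_H = ((22−6)/6)² = 7.111

Forward pass:
ES_A = 0; EF_A = 14
ES_B = 0; EF_B = 3
ES_C = 14; EF_C = 14+10 = 24
ES_D = 3; EF_D = 3+12 = 15
ES_E = 24; EF_E = 24+11 = 35
ES_F = max(EF_A=14, EF_B=3) = 14; EF_F = 14+8 = 22
ES_G = max(EF_B=3, EF_C=24) = 24; EF_G = 24+5 = 29
ES_H = max(EF_B=3, EF_D=15, EF_E=35, EF_F=22, EF_G=29) = 35; EF_H = 35+10 = 45
Expected project duration μ = 45 days. Critical path: A → C → E → H.

Variance along critical path = 2.778 + 4.000 + 11.111 + 7.111 = 25.000; σ = √25.000 = 5.000 days.
Z = (53 − 45) / 5.000 = 1.600
P(T ≤ 53) = Φ(1.600) ≈ 0.945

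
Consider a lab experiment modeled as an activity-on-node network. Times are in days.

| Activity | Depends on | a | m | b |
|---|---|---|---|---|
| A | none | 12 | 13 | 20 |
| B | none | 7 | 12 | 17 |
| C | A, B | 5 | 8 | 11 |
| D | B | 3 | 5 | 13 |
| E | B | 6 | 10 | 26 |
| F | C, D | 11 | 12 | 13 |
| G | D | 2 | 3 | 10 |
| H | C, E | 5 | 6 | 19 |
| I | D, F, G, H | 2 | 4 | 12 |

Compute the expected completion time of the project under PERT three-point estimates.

39 days

te_A = (12 + 4·13 + 20)/6 = 84/6 = 14
te_B = (7 + 4·12 + 17)/6 = 72/6 = 12
te_C = (5 + 4·8 + 11)/6 = 48/6 = 8
te_D = (3 + 4·5 + 13)/6 = 36/6 = 6
te_E = (6 + 4·10 + 26)/6 = 72/6 = 12
te_F = (11 + 4·12 + 13)/6 = 72/6 = 12
te_G = (2 + 4·3 + 10)/6 = 24/6 = 4
te_H = (5 + 4·6 + 19)/6 = 48/6 = 8
te_I = (2 + 4·4 + 12)/6 = 30/6 = 5

Forward pass:
ES_A = 0; EF_A = 14
ES_B = 0; EF_B = 12
ES_C = max(EF_A=14, EF_B=12) = 14; EF_C = 14+8 = 22
ES_D = 12; EF_D = 12+6 = 18
ES_E = 12; EF_E = 12+12 = 24
ES_F = max(EF_C=22, EF_D=18) = 22; EF_F = 22+12 = 34
ES_G = 18; EF_G = 18+4 = 22
ES_H = max(EF_C=22, EF_E=24) = 24; EF_H = 24+8 = 32
ES_I = max(EF_D=18, EF_F=34, EF_G=22, EF_H=32) = 34; EF_I = 34+5 = 39
Expected project duration μ = 39 days. Critical path: A → C → F → I.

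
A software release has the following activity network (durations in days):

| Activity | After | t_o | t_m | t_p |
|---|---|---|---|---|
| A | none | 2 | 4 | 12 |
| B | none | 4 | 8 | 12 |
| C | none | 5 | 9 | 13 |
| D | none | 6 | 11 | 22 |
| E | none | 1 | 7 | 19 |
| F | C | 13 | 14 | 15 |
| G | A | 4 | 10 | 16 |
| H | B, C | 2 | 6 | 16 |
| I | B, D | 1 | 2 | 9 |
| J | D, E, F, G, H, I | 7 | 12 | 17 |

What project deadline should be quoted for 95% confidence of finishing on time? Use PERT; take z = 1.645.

38.6 days

te_A = (2 + 4·4 + 12)/6 = 30/6 = 5; σ²_A = ((12−2)/6)² = 2.778
te_B = (4 + 4·8 + 12)/6 = 48/6 = 8; σ²_B = ((12−4)/6)² = 1.778
te_C = (5 + 4·9 + 13)/6 = 54/6 = 9; σ²_C = ((13−5)/6)² = 1.778
te_D = (6 + 4·11 + 22)/6 = 72/6 = 12; σ²_D = ((22−6)/6)² = 7.111
te_E = (1 + 4·7 + 19)/6 = 48/6 = 8; σ²_E = ((19−1)/6)² = 9.000
te_F = (13 + 4·14 + 15)/6 = 84/6 = 14; σ²_F = ((15−13)/6)² = 0.111
te_G = (4 + 4·10 + 16)/6 = 60/6 = 10; σ²_G = ((16−4)/6)² = 4.000
te_H = (2 + 4·6 + 16)/6 = 42/6 = 7; σ²_H = ((16−2)/6)² = 5.444
te_I = (1 + 4·2 + 9)/6 = 18/6 = 3; σ²_I = ((9−1)/6)² = 1.778
te_J = (7 + 4·12 + 17)/6 = 72/6 = 12; σ²_J = ((17−7)/6)² = 2.778

Forward pass:
ES_A = 0; EF_A = 5
ES_B = 0; EF_B = 8
ES_C = 0; EF_C = 9
ES_D = 0; EF_D = 12
ES_E = 0; EF_E = 8
ES_F = 9; EF_F = 9+14 = 23
ES_G = 5; EF_G = 5+10 = 15
ES_H = max(EF_B=8, EF_C=9) = 9; EF_H = 9+7 = 16
ES_I = max(EF_B=8, EF_D=12) = 12; EF_I = 12+3 = 15
ES_J = max(EF_D=12, EF_E=8, EF_F=23, EF_G=15, EF_H=16, EF_I=15) = 23; EF_J = 23+12 = 35
Expected project duration μ = 35 days. Critical path: C → F → J.

Variance along critical path = 1.778 + 0.111 + 2.778 = 4.667; σ = 2.160 days.
D = μ + z·σ = 35 + 1.645·2.160 = 38.6 days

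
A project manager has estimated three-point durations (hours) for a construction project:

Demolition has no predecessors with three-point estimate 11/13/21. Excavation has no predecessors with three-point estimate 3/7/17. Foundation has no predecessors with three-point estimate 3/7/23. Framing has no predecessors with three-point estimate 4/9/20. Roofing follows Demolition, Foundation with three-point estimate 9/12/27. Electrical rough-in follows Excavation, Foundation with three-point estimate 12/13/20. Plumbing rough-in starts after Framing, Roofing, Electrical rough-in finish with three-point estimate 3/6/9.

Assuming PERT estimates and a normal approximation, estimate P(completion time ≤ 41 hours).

0.975

te_Demolition = (11 + 4·13 + 21)/6 = 84/6 = 14; σ²_Demolition = ((21−11)/6)² = 2.778
te_Excavation = (3 + 4·7 + 17)/6 = 48/6 = 8; σ²_Excavation = ((17−3)/6)² = 5.444
te_Foundation = (3 + 4·7 + 23)/6 = 54/6 = 9; σ²_Foundation = ((23−3)/6)² = 11.111
te_Framing = (4 + 4·9 + 20)/6 = 60/6 = 10; σ²_Framing = ((20−4)/6)² = 7.111
te_Roofing = (9 + 4·12 + 27)/6 = 84/6 = 14; σ²_Roofing = ((27−9)/6)² = 9.000
te_Electrical rough-in = (12 + 4·13 + 20)/6 = 84/6 = 14; σ²_Electrical rough-in = ((20−12)/6)² = 1.778
te_Plumbing rough-in = (3 + 4·6 + 9)/6 = 36/6 = 6; σ²_Plumbing rough-in = ((9−3)/6)² = 1.000

Forward pass:
ES_Demolition = 0; EF_Demolition = 14
ES_Excavation = 0; EF_Excavation = 8
ES_Foundation = 0; EF_Foundation = 9
ES_Framing = 0; EF_Framing = 10
ES_Roofing = max(EF_Demolition=14, EF_Foundation=9) = 14; EF_Roofing = 14+14 = 28
ES_Electrical rough-in = max(EF_Excavation=8, EF_Foundation=9) = 9; EF_Electrical rough-in = 9+14 = 23
ES_Plumbing rough-in = max(EF_Framing=10, EF_Roofing=28, EF_Electrical rough-in=23) = 28; EF_Plumbing rough-in = 28+6 = 34
Expected project duration μ = 34 hours. Critical path: Demolition → Roofing → Plumbing rough-in.

Variance along critical path = 2.778 + 9.000 + 1.000 = 12.778; σ = √12.778 = 3.575 hours.
Z = (41 − 34) / 3.575 = 1.958
P(T ≤ 41) = Φ(1.958) ≈ 0.975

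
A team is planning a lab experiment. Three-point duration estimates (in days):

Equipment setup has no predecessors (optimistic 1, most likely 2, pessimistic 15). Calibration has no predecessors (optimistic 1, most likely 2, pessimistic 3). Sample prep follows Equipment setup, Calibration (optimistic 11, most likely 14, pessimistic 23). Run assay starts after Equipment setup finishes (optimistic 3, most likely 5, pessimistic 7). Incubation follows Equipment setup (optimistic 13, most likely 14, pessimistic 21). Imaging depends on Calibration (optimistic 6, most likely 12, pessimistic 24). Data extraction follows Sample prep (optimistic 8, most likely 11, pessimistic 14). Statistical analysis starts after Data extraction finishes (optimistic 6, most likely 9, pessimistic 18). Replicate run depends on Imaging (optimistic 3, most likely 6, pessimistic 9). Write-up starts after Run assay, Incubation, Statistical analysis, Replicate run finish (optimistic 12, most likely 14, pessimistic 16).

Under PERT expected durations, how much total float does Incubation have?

te_Equipment setup = (1 + 4·2 + 15)/6 = 24/6 = 4
te_Calibration = (1 + 4·2 + 3)/6 = 12/6 = 2
te_Sample prep = (11 + 4·14 + 23)/6 = 90/6 = 15
te_Run assay = (3 + 4·5 + 7)/6 = 30/6 = 5
te_Incubation = (13 + 4·14 + 21)/6 = 90/6 = 15
te_Imaging = (6 + 4·12 + 24)/6 = 78/6 = 13
te_Data extraction = (8 + 4·11 + 14)/6 = 66/6 = 11
te_Statistical analysis = (6 + 4·9 + 18)/6 = 60/6 = 10
te_Replicate run = (3 + 4·6 + 9)/6 = 36/6 = 6
te_Write-up = (12 + 4·14 + 16)/6 = 84/6 = 14

Forward pass:
ES_Equipment setup = 0; EF_Equipment setup = 4
ES_Calibration = 0; EF_Calibration = 2
ES_Sample prep = max(EF_Equipment setup=4, EF_Calibration=2) = 4; EF_Sample prep = 4+15 = 19
ES_Run assay = 4; EF_Run assay = 4+5 = 9
ES_Incubation = 4; EF_Incubation = 4+15 = 19
ES_Imaging = 2; EF_Imaging = 2+13 = 15
ES_Data extraction = 19; EF_Data extraction = 19+11 = 30
ES_Statistical analysis = 30; EF_Statistical analysis = 30+10 = 40
ES_Replicate run = 15; EF_Replicate run = 15+6 = 21
ES_Write-up = max(EF_Run assay=9, EF_Incubation=19, EF_Statistical analysis=40, EF_Replicate run=21) = 40; EF_Write-up = 40+14 = 54
Expected project duration μ = 54 days. Critical path: Equipment setup → Sample prep → Data extraction → Statistical analysis → Write-up.

Backward pass:
LF_Write-up = 54; LS_Write-up = 54−14 = 40
LF_Replicate run = LS_Write-up = 40; LS_Replicate run = 40−6 = 34
LF_Statistical analysis = LS_Write-up = 40; LS_Statistical analysis = 40−10 = 30
LF_Data extraction = LS_Statistical analysis = 30; LS_Data extraction = 30−11 = 19
LF_Imaging = LS_Replicate run = 34; LS_Imaging = 34−13 = 21
LF_Incubation = LS_Write-up = 40; LS_Incubation = 40−15 = 25
LF_Run assay = LS_Write-up = 40; LS_Run assay = 40−5 = 35
LF_Sample prep = LS_Data extraction = 19; LS_Sample prep = 19−15 = 4
LF_Calibration = min(LS_Sample prep=4, LS_Imaging=21) = 4; LS_Calibration = 4−2 = 2
LF_Equipment setup = min(LS_Sample prep=4, LS_Run assay=35, LS_Incubation=25) = 4; LS_Equipment setup = 4−4 = 0
Slack_Incubation = LS_Incubation − ES_Incubation = 25 − 4 = 21

21 days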